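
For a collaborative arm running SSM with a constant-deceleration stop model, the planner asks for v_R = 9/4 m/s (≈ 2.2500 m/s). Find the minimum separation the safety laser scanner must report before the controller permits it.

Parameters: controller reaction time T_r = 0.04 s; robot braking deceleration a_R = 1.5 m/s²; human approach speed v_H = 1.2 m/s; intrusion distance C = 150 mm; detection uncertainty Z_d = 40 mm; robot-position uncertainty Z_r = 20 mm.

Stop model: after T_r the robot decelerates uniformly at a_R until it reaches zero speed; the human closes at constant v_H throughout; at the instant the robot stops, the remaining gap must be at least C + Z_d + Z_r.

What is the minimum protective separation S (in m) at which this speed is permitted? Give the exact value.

S_min = 7671/2000 m = 3.8355 m

T_s = v_R/a_R = (9/4)/(3/2) = 1.5000 s
reaction-phase robot travel = 2.2500·0.0400 = 0.0900 m
braking distance = 2.2500²/(2·1.5000) = 1.6875 m
human over T_r+T_s: 1.2000·(0.0400+1.5000) = 1.8480 m
margins: 0.1500+0.0400+0.0200 = 0.2100 m
S_min ≈ 0.0900+1.6875+1.8480+0.2100  ⇒  S_min = 7671/2000 m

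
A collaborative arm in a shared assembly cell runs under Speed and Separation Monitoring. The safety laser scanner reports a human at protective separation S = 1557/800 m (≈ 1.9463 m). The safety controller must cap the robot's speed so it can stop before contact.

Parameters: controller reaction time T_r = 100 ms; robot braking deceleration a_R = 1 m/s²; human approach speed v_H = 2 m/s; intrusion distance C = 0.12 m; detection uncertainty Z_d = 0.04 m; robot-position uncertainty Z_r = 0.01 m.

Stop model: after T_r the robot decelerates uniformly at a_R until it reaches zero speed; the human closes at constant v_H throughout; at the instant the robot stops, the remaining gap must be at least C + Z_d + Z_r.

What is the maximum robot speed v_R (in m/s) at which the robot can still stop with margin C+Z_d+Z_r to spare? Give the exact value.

v_R_max = 13/20 m/s = 0.6500 m/s

collect terms ⇒ (1/2)·v_R² + (21/10)·v_R + (-1261/800) = 0
  disc = (21/10)² − 4·(1/2)·(-1261/800) = 121/16 ; √disc = 11/4
  v_R = (−(21/10) + 11/4) / (2·(1/2)) = 13/20 m/s
check:
braking lasts T_s = (13/20)/1 = 0.6500 s
robot in T_r: 0.6500·0.1000 = 0.0650 m
braking distance = 0.6500²/(2·1.0000) = 0.2112 m
human closes 2.0000·0.7500 = 1.5000 m
residual clearance needed = 0.1200+0.0400+0.0100 = 0.1700 m
sum ≈ 0.0650+0.2112+1.5000+0.1700 ≈ 1.9463 m = S ✓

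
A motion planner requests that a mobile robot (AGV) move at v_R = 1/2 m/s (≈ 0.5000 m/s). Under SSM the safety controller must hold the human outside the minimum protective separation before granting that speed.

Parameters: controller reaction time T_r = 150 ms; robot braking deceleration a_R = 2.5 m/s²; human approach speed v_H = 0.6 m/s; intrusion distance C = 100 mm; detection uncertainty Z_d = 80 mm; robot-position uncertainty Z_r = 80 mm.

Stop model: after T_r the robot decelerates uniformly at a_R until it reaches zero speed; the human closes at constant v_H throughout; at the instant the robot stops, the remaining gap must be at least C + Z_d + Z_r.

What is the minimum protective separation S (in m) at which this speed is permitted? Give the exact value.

S_min = 119/200 m = 0.5950 m

braking lasts T_s = (1/2)/(5/2) = 0.2000 s
robot in T_r: 0.5000·0.1500 = 0.0750 m
braking distance = 0.5000²/(2·2.5000) = 0.0500 m
person approaches 0.6000·(0.1500+0.2000) = 0.2100 m
C+Z_d+Z_r = 0.1000+0.0800+0.0800 = 0.2600 m
S_min ≈ 0.0750+0.0500+0.2100+0.2600  ⇒  S_min = 119/200 m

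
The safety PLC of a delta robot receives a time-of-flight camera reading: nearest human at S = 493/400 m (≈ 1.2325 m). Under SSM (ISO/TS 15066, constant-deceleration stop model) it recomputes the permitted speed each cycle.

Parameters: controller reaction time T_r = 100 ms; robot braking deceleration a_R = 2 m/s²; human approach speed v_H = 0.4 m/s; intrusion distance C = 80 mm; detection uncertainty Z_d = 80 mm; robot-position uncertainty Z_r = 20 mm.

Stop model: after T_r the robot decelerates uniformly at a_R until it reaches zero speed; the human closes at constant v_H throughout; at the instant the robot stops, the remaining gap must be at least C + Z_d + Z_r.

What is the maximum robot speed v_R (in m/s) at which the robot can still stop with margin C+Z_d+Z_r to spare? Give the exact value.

quadratic (1/4)·v² + (3/10)·v + (-81/80) = 0
  disc = (3/10)² − 4·(1/4)·(-81/80) = 441/400 ; √disc = 21/20
  v_R = (−(3/10) + 21/20) / (2·(1/4)) = 3/2 m/s
check:
stop time T_s = (3/2)/2 = 0.7500 s
robot in T_r: 1.5000·0.1000 = 0.1500 m
braking distance = 1.5000²/(2·2.0000) = 0.5625 m
human closes 0.4000·0.8500 = 0.3400 m
C+Z_d+Z_r = 0.0800+0.0800+0.0200 = 0.1800 m
sum ≈ 0.1500+0.5625+0.3400+0.1800 ≈ 1.2325 m = S ✓

v_R_max = 3/2 m/s = 1.5000 m/s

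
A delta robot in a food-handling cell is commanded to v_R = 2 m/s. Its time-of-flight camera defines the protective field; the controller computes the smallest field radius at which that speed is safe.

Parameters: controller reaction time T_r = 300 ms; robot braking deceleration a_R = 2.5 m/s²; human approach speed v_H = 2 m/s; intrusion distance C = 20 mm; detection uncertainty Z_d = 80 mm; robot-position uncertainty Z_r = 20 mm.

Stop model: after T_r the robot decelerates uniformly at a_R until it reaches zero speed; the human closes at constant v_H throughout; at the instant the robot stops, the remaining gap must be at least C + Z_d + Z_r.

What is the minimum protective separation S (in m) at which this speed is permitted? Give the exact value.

S_min = 93/25 m = 3.7200 m

stop time T_s = 2/(5/2) = 0.8000 s
robot covers v_R·T_r = 2.0000·0.3000 = 0.6000 m before braking
robot covers 2.0000·0.8000 − ½·2.5000·0.8000² = 0.8000 m while stopping
human closes 2.0000·1.1000 = 2.2000 m
C+Z_d+Z_r = 0.0200+0.0800+0.0200 = 0.1200 m
S_min ≈ 0.6000+0.8000+2.2000+0.1200  ⇒  S_min = 93/25 m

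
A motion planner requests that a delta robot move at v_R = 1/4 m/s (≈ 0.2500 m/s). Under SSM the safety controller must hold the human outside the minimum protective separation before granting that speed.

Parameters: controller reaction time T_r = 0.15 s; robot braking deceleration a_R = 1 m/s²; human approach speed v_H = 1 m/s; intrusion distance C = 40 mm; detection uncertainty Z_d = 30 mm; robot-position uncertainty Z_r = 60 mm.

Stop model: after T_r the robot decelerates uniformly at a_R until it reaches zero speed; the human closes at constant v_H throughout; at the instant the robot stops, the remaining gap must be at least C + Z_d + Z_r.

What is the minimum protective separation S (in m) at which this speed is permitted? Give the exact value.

T_s = v_R/a_R = (1/4)/1 = 0.2500 s
reaction-phase robot travel = 0.2500·0.1500 = 0.0375 m
robot covers 0.2500·0.2500 − ½·1.0000·0.2500² = 0.0312 m while stopping
human closes 1.0000·0.4000 = 0.4000 m
residual clearance needed = 0.0400+0.0300+0.0600 = 0.1300 m
S_min ≈ 0.0375+0.0312+0.4000+0.1300  ⇒  S_min = 479/800 m

S_min = 479/800 m = 0.5988 m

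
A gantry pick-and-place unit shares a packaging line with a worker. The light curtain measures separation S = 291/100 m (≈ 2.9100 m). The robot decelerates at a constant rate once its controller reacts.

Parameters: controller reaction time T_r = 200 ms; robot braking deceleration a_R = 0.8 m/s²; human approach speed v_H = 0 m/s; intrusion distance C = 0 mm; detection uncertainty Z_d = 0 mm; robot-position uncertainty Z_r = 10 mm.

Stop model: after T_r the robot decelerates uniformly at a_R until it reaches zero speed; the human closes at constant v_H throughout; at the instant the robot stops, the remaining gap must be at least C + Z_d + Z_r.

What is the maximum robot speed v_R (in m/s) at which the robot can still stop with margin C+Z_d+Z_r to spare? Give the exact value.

collect terms ⇒ (5/8)·v_R² + (1/5)·v_R + (-29/10) = 0
  disc = (1/5)² − 4·(5/8)·(-29/10) = 729/100 ; √disc = 27/10
  v_R = (−(1/5) + 27/10) / (2·(5/8)) = 2 m/s
check:
stop time T_s = 2/(4/5) = 2.5000 s
robot covers v_R·T_r = 2.0000·0.2000 = 0.4000 m before braking
braking distance = 2.0000²/(2·0.8000) = 2.5000 m
human closes 0.0000·2.7000 = 0.0000 m
residual clearance needed = 0.0000+0.0000+0.0100 = 0.0100 m
sum ≈ 0.4000+2.5000+0.0000+0.0100 ≈ 2.9100 m = S ✓

v_R_max = 2 m/s = 2.0000 m/s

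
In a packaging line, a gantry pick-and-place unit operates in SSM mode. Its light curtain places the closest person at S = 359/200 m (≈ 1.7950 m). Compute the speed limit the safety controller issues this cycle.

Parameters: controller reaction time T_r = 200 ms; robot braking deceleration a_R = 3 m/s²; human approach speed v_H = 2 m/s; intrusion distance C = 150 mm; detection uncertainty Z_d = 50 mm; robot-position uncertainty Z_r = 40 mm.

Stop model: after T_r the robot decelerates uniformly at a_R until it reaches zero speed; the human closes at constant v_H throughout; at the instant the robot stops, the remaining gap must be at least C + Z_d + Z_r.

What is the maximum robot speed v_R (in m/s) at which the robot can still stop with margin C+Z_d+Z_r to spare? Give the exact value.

v_R_max = 11/10 m/s = 1.1000 m/s

quadratic (1/6)·v² + (13/15)·v + (-231/200) = 0
  disc = (13/15)² − 4·(1/6)·(-231/200) = 1369/900 ; √disc = 37/30
  v_R = (−(13/15) + 37/30) / (2·(1/6)) = 11/10 m/s
check:
stop time T_s = (11/10)/3 = 0.3667 s
reaction-phase robot travel = 1.1000·0.2000 = 0.2200 m
braking distance = 1.1000²/(2·3.0000) = 0.2017 m
human over T_r+T_s: 2.0000·(0.2000+0.3667) = 1.1333 m
residual clearance needed = 0.1500+0.0500+0.0400 = 0.2400 m
sum ≈ 0.2200+0.2017+1.1333+0.2400 ≈ 1.7950 m = S ✓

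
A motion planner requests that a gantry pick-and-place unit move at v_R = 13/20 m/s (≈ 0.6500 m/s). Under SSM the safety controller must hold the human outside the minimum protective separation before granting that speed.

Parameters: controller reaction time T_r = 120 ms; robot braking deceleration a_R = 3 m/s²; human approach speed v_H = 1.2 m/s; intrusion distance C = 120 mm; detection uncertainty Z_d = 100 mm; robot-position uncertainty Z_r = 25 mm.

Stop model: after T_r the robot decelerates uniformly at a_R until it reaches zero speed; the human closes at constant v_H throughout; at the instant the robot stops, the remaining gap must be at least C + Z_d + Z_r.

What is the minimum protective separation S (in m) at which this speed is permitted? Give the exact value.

braking lasts T_s = (13/20)/3 = 0.2167 s
robot covers v_R·T_r = 0.6500·0.1200 = 0.0780 m before braking
braking distance = 0.6500²/(2·3.0000) = 0.0704 m
human over T_r+T_s: 1.2000·(0.1200+0.2167) = 0.4040 m
residual clearance needed = 0.1200+0.1000+0.0250 = 0.2450 m
S_min ≈ 0.0780+0.0704+0.4040+0.2450  ⇒  S_min = 9569/12000 m

S_min = 9569/12000 m = 0.7974 m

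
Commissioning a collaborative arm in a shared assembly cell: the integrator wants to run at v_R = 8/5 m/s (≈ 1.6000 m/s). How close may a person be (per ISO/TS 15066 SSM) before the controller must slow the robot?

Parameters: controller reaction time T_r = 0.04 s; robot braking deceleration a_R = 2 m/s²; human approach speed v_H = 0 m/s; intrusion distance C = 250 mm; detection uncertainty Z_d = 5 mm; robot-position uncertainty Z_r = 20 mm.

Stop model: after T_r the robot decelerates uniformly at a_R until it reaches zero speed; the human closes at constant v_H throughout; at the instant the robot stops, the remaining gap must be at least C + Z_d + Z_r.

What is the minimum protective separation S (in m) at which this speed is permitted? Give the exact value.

braking lasts T_s = (8/5)/2 = 0.8000 s
robot in T_r: 1.6000·0.0400 = 0.0640 m
robot under decel: 1.6000²/(2·2.0000) = 0.6400 m
human closes 0.0000·0.8400 = 0.0000 m
margins: 0.2500+0.0050+0.0200 = 0.2750 m
S_min ≈ 0.0640+0.6400+0.0000+0.2750  ⇒  S_min = 979/1000 m

S_min = 979/1000 m = 0.9790 m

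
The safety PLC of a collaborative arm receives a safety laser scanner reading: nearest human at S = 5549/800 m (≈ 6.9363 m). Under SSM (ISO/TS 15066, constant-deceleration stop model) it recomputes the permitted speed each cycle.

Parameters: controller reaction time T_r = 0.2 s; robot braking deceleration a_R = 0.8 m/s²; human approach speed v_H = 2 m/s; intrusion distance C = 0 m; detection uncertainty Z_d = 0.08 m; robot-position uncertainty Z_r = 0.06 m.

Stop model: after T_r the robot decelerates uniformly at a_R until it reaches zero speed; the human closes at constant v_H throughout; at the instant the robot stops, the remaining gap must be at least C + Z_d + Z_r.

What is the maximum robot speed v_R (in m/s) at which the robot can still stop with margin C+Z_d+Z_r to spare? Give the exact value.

v_R_max = 17/10 m/s = 1.7000 m/s

at the boundary: (5/8)·v² + (27/10)·v + (-5117/800) = 0
  disc = (27/10)² − 4·(5/8)·(-5117/800) = 37249/1600 ; √disc = 193/40
  v_R = (−(27/10) + 193/40) / (2·(5/8)) = 17/10 m/s
check:
T_s = v_R/a_R = (17/10)/(4/5) = 2.1250 s
reaction-phase robot travel = 1.7000·0.2000 = 0.3400 m
robot under decel: 1.7000²/(2·0.8000) = 1.8062 m
person approaches 2.0000·(0.2000+2.1250) = 4.6500 m
margins: 0.0000+0.0800+0.0600 = 0.1400 m
sum ≈ 0.3400+1.8062+4.6500+0.1400 ≈ 6.9363 m = S ✓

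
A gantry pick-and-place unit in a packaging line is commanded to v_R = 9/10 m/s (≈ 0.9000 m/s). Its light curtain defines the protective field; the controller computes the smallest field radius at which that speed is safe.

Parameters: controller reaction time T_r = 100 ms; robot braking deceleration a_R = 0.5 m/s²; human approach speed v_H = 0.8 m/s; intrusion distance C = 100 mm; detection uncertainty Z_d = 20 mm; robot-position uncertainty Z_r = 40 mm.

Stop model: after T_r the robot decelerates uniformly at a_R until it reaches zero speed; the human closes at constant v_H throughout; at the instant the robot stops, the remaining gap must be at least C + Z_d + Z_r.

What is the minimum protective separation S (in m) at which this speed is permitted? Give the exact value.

T_s = v_R/a_R = (9/10)/(1/2) = 1.8000 s
reaction-phase robot travel = 0.9000·0.1000 = 0.0900 m
braking distance = 0.9000²/(2·0.5000) = 0.8100 m
human over T_r+T_s: 0.8000·(0.1000+1.8000) = 1.5200 m
margins: 0.1000+0.0200+0.0400 = 0.1600 m
S_min ≈ 0.0900+0.8100+1.5200+0.1600  ⇒  S_min = 129/50 m

S_min = 129/50 m = 2.5800 m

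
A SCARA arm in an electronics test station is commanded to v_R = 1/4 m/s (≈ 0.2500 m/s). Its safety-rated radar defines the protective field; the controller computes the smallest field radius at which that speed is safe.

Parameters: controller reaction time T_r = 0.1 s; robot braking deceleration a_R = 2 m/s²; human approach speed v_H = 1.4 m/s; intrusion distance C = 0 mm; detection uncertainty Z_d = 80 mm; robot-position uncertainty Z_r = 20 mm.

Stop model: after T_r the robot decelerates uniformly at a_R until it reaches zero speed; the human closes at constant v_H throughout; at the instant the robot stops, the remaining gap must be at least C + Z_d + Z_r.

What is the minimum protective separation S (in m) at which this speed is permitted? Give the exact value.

braking lasts T_s = (1/4)/2 = 0.1250 s
robot in T_r: 0.2500·0.1000 = 0.0250 m
braking distance = 0.2500²/(2·2.0000) = 0.0156 m
human over T_r+T_s: 1.4000·(0.1000+0.1250) = 0.3150 m
C+Z_d+Z_r = 0.0000+0.0800+0.0200 = 0.1000 m
S_min ≈ 0.0250+0.0156+0.3150+0.1000  ⇒  S_min = 729/1600 m

S_min = 729/1600 m = 0.4556 m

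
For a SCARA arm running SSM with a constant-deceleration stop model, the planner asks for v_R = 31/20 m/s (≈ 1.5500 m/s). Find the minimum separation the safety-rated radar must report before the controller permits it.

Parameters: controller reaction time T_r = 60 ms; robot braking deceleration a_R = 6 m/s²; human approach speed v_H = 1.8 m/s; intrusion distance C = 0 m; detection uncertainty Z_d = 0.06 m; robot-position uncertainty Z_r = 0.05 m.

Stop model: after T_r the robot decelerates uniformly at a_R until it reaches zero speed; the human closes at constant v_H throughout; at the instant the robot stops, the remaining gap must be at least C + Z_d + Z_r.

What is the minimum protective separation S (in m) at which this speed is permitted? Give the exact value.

S_min = 23429/24000 m = 0.9762 m

braking lasts T_s = (31/20)/6 = 0.2583 s
robot in T_r: 1.5500·0.0600 = 0.0930 m
robot covers 1.5500·0.2583 − ½·6.0000·0.2583² = 0.2002 m while stopping
human over T_r+T_s: 1.8000·(0.0600+0.2583) = 0.5730 m
C+Z_d+Z_r = 0.0000+0.0600+0.0500 = 0.1100 m
S_min ≈ 0.0930+0.2002+0.5730+0.1100  ⇒  S_min = 23429/24000 m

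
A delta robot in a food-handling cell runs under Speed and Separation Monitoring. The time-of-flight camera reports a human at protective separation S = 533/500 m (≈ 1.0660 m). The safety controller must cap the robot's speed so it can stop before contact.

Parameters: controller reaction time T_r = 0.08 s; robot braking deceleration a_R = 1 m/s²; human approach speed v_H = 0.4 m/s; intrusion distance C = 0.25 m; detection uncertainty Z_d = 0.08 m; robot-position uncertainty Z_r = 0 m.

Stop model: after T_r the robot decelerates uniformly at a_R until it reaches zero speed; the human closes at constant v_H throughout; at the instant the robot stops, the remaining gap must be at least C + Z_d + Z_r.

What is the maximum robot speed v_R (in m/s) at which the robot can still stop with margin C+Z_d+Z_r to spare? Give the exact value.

at the boundary: (1/2)·v² + (12/25)·v + (-88/125) = 0
  disc = (12/25)² − 4·(1/2)·(-88/125) = 1024/625 ; √disc = 32/25
  v_R = (−(12/25) + 32/25) / (2·(1/2)) = 4/5 m/s
check:
braking lasts T_s = (4/5)/1 = 0.8000 s
robot in T_r: 0.8000·0.0800 = 0.0640 m
braking distance = 0.8000²/(2·1.0000) = 0.3200 m
person approaches 0.4000·(0.0800+0.8000) = 0.3520 m
residual clearance needed = 0.2500+0.0800+0.0000 = 0.3300 m
sum ≈ 0.0640+0.3200+0.3520+0.3300 ≈ 1.0660 m = S ✓

v_R_max = 4/5 m/s = 0.8000 m/s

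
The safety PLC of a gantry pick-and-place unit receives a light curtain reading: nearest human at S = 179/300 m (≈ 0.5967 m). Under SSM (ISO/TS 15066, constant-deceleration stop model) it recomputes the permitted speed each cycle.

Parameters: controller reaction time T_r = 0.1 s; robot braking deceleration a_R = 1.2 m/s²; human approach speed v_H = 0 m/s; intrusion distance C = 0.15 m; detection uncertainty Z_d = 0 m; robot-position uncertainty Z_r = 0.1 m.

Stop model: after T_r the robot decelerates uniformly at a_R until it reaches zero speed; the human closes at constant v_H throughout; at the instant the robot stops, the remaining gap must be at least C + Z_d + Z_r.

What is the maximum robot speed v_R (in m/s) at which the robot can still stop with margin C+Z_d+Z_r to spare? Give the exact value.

collect terms ⇒ (5/12)·v_R² + (1/10)·v_R + (-26/75) = 0
  disc = (1/10)² − 4·(5/12)·(-26/75) = 529/900 ; √disc = 23/30
  v_R = (−(1/10) + 23/30) / (2·(5/12)) = 4/5 m/s
check:
T_s = v_R/a_R = (4/5)/(6/5) = 0.6667 s
robot covers v_R·T_r = 0.8000·0.1000 = 0.0800 m before braking
braking distance = 0.8000²/(2·1.2000) = 0.2667 m
human over T_r+T_s: 0.0000·(0.1000+0.6667) = 0.0000 m
residual clearance needed = 0.1500+0.0000+0.1000 = 0.2500 m
sum ≈ 0.0800+0.2667+0.0000+0.2500 ≈ 0.5967 m = S ✓

v_R_max = 4/5 m/s = 0.8000 m/s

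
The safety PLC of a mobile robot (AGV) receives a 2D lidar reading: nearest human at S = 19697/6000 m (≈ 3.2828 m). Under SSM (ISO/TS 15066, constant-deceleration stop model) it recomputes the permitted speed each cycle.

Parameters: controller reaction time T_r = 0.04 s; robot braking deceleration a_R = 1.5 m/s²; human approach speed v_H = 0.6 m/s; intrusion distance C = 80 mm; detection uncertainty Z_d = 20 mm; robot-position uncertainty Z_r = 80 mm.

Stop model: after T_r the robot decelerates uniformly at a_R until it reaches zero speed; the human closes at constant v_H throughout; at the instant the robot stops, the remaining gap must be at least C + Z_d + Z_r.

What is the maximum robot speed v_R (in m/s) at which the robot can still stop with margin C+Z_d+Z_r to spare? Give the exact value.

quadratic (1/3)·v² + (11/25)·v + (-18473/6000) = 0
  disc = (11/25)² − 4·(1/3)·(-18473/6000) = 96721/22500 ; √disc = 311/150
  v_R = (−(11/25) + 311/150) / (2·(1/3)) = 49/20 m/s
check:
braking lasts T_s = (49/20)/(3/2) = 1.6333 s
robot in T_r: 2.4500·0.0400 = 0.0980 m
robot under decel: 2.4500²/(2·1.5000) = 2.0008 m
human over T_r+T_s: 0.6000·(0.0400+1.6333) = 1.0040 m
margins: 0.0800+0.0200+0.0800 = 0.1800 m
sum ≈ 0.0980+2.0008+1.0040+0.1800 ≈ 3.2828 m = S ✓

v_R_max = 49/20 m/s = 2.4500 m/s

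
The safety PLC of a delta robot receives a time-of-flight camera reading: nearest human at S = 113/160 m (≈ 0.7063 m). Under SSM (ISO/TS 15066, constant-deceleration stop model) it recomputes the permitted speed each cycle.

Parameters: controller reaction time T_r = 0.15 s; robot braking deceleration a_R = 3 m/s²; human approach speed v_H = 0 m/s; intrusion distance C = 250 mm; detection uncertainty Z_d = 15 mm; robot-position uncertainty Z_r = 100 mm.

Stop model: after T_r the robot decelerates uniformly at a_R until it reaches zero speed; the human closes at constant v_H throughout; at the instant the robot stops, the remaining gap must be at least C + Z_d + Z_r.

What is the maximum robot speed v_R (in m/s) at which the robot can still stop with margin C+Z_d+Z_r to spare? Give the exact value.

v_R_max = 21/20 m/s = 1.0500 m/s

collect terms ⇒ (1/6)·v_R² + (3/20)·v_R + (-273/800) = 0
  disc = (3/20)² − 4·(1/6)·(-273/800) = 1/4 ; √disc = 1/2
  v_R = (−(3/20) + 1/2) / (2·(1/6)) = 21/20 m/s
check:
T_s = v_R/a_R = (21/20)/3 = 0.3500 s
robot covers v_R·T_r = 1.0500·0.1500 = 0.1575 m before braking
robot under decel: 1.0500²/(2·3.0000) = 0.1837 m
person approaches 0.0000·(0.1500+0.3500) = 0.0000 m
C+Z_d+Z_r = 0.2500+0.0150+0.1000 = 0.3650 m
sum ≈ 0.1575+0.1837+0.0000+0.3650 ≈ 0.7063 m = S ✓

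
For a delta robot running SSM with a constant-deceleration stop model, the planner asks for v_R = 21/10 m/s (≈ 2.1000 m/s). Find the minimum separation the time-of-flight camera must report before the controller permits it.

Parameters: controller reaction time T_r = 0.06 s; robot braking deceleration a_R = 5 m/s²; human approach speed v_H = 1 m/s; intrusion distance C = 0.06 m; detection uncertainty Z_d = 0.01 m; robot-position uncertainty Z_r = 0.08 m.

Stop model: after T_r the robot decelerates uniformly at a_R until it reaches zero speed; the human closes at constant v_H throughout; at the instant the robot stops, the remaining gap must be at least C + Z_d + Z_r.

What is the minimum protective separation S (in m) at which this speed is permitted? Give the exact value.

stop time T_s = (21/10)/5 = 0.4200 s
robot covers v_R·T_r = 2.1000·0.0600 = 0.1260 m before braking
braking distance = 2.1000²/(2·5.0000) = 0.4410 m
human over T_r+T_s: 1.0000·(0.0600+0.4200) = 0.4800 m
margins: 0.0600+0.0100+0.0800 = 0.1500 m
S_min ≈ 0.1260+0.4410+0.4800+0.1500  ⇒  S_min = 1197/1000 m

S_min = 1197/1000 m = 1.1970 m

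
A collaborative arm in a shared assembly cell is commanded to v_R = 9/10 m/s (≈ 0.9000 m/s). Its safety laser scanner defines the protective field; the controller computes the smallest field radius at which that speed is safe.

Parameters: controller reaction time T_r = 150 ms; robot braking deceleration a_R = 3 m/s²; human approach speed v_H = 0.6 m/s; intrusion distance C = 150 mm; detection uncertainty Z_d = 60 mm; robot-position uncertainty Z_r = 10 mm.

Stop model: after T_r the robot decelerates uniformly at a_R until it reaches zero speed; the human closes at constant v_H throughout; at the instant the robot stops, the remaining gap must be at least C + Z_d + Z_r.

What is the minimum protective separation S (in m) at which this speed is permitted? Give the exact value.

braking lasts T_s = (9/10)/3 = 0.3000 s
reaction-phase robot travel = 0.9000·0.1500 = 0.1350 m
braking distance = 0.9000²/(2·3.0000) = 0.1350 m
person approaches 0.6000·(0.1500+0.3000) = 0.2700 m
C+Z_d+Z_r = 0.1500+0.0600+0.0100 = 0.2200 m
S_min ≈ 0.1350+0.1350+0.2700+0.2200  ⇒  S_min = 19/25 m

S_min = 19/25 m = 0.7600 m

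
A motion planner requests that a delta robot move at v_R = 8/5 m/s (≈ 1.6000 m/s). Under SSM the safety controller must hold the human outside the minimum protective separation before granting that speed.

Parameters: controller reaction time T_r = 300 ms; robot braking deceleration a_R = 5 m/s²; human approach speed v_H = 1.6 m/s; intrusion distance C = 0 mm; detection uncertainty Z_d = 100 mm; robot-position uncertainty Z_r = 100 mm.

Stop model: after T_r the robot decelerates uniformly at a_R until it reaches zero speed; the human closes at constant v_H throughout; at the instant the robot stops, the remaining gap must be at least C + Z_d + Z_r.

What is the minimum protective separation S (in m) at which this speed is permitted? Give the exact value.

stop time T_s = (8/5)/5 = 0.3200 s
reaction-phase robot travel = 1.6000·0.3000 = 0.4800 m
robot covers 1.6000·0.3200 − ½·5.0000·0.3200² = 0.2560 m while stopping
human over T_r+T_s: 1.6000·(0.3000+0.3200) = 0.9920 m
residual clearance needed = 0.0000+0.1000+0.1000 = 0.2000 m
S_min ≈ 0.4800+0.2560+0.9920+0.2000  ⇒  S_min = 241/125 m

S_min = 241/125 m = 1.9280 m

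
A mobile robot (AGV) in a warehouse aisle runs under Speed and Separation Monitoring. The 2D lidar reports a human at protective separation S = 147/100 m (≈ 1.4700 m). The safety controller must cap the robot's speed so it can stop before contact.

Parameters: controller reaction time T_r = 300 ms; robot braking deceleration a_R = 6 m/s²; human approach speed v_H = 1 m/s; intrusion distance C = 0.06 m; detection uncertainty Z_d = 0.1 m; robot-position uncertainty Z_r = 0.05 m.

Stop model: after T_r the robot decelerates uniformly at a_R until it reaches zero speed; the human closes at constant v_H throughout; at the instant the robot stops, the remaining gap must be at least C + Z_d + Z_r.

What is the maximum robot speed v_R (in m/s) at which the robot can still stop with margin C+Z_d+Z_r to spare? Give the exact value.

collect terms ⇒ (1/12)·v_R² + (7/15)·v_R + (-24/25) = 0
  disc = (7/15)² − 4·(1/12)·(-24/25) = 121/225 ; √disc = 11/15
  v_R = (−(7/15) + 11/15) / (2·(1/12)) = 8/5 m/s
check:
T_s = v_R/a_R = (8/5)/6 = 0.2667 s
robot in T_r: 1.6000·0.3000 = 0.4800 m
robot covers 1.6000·0.2667 − ½·6.0000·0.2667² = 0.2133 m while stopping
human over T_r+T_s: 1.0000·(0.3000+0.2667) = 0.5667 m
residual clearance needed = 0.0600+0.1000+0.0500 = 0.2100 m
sum ≈ 0.4800+0.2133+0.5667+0.2100 ≈ 1.4700 m = S ✓

v_R_max = 8/5 m/s = 1.6000 m/s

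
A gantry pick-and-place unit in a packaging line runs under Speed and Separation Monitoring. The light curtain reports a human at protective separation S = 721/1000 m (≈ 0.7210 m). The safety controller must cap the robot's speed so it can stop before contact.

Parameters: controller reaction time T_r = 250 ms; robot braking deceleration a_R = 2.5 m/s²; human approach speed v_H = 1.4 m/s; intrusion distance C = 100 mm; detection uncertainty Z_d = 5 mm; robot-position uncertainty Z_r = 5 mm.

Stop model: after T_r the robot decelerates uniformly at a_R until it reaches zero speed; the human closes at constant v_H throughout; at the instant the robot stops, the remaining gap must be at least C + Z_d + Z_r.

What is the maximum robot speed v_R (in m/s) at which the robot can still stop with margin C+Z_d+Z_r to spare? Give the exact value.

quadratic (1/5)·v² + (81/100)·v + (-261/1000) = 0
  disc = (81/100)² − 4·(1/5)·(-261/1000) = 8649/10000 ; √disc = 93/100
  v_R = (−(81/100) + 93/100) / (2·(1/5)) = 3/10 m/s
check:
braking lasts T_s = (3/10)/(5/2) = 0.1200 s
reaction-phase robot travel = 0.3000·0.2500 = 0.0750 m
robot under decel: 0.3000²/(2·2.5000) = 0.0180 m
human closes 1.4000·0.3700 = 0.5180 m
margins: 0.1000+0.0050+0.0050 = 0.1100 m
sum ≈ 0.0750+0.0180+0.5180+0.1100 ≈ 0.7210 m = S ✓

v_R_max = 3/10 m/s = 0.3000 m/s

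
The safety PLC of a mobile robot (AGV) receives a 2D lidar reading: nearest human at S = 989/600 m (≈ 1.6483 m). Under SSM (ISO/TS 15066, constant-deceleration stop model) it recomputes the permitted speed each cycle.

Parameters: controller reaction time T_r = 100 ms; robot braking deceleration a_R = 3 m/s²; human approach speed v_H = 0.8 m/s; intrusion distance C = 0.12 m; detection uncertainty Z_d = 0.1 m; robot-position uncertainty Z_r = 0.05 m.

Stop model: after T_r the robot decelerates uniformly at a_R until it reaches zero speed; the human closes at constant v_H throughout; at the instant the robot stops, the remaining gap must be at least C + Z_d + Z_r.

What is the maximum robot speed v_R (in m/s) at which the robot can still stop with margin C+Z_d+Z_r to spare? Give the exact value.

v_R_max = 19/10 m/s = 1.9000 m/s

collect terms ⇒ (1/6)·v_R² + (11/30)·v_R + (-779/600) = 0
  disc = (11/30)² − 4·(1/6)·(-779/600) = 1 ; √disc = 1
  v_R = (−(11/30) + 1) / (2·(1/6)) = 19/10 m/s
check:
braking lasts T_s = (19/10)/3 = 0.6333 s
robot covers v_R·T_r = 1.9000·0.1000 = 0.1900 m before braking
robot covers 1.9000·0.6333 − ½·3.0000·0.6333² = 0.6017 m while stopping
human closes 0.8000·0.7333 = 0.5867 m
residual clearance needed = 0.1200+0.1000+0.0500 = 0.2700 m
sum ≈ 0.1900+0.6017+0.5867+0.2700 ≈ 1.6483 m = S ✓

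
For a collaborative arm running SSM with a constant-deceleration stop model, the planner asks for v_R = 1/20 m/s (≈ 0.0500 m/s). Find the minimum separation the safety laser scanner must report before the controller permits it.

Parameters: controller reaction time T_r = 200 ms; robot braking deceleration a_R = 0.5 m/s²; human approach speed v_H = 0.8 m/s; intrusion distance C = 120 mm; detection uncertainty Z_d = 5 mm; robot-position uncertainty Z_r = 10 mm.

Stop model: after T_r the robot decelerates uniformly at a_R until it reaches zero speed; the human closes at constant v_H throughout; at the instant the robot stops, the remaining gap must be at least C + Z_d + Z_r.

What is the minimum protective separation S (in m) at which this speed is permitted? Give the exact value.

braking lasts T_s = (1/20)/(1/2) = 0.1000 s
reaction-phase robot travel = 0.0500·0.2000 = 0.0100 m
robot covers 0.0500·0.1000 − ½·0.5000·0.1000² = 0.0025 m while stopping
person approaches 0.8000·(0.2000+0.1000) = 0.2400 m
margins: 0.1200+0.0050+0.0100 = 0.1350 m
S_min ≈ 0.0100+0.0025+0.2400+0.1350  ⇒  S_min = 31/80 m

S_min = 31/80 m = 0.3875 m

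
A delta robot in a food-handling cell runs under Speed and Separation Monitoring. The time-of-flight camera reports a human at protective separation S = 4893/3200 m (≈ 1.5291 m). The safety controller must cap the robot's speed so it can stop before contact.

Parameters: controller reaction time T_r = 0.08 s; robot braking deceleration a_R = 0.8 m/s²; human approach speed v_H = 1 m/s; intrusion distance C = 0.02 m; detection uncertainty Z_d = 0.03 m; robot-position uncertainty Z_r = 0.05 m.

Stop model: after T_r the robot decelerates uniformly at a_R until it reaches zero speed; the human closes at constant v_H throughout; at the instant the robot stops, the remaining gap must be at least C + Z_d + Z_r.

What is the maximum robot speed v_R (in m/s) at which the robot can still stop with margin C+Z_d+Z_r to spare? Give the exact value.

collect terms ⇒ (5/8)·v_R² + (133/100)·v_R + (-4317/3200) = 0
  disc = (133/100)² − 4·(5/8)·(-4317/3200) = 822649/160000 ; √disc = 907/400
  v_R = (−(133/100) + 907/400) / (2·(5/8)) = 3/4 m/s
check:
stop time T_s = (3/4)/(4/5) = 0.9375 s
robot in T_r: 0.7500·0.0800 = 0.0600 m
robot covers 0.7500·0.9375 − ½·0.8000·0.9375² = 0.3516 m while stopping
human over T_r+T_s: 1.0000·(0.0800+0.9375) = 1.0175 m
residual clearance needed = 0.0200+0.0300+0.0500 = 0.1000 m
sum ≈ 0.0600+0.3516+1.0175+0.1000 ≈ 1.5291 m = S ✓

v_R_max = 3/4 m/s = 0.7500 m/s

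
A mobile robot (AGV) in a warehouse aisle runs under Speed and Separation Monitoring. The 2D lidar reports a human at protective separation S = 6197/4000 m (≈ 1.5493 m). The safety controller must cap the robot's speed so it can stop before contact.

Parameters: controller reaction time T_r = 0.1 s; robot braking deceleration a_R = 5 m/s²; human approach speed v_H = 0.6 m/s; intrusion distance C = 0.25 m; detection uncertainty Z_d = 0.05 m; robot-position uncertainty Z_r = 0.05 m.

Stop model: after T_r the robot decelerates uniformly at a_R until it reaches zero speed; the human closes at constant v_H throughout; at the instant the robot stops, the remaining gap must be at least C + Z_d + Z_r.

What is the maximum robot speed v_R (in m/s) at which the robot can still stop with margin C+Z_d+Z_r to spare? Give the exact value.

at the boundary: (1/10)·v² + (11/50)·v + (-4557/4000) = 0
  disc = (11/50)² − 4·(1/10)·(-4557/4000) = 5041/10000 ; √disc = 71/100
  v_R = (−(11/50) + 71/100) / (2·(1/10)) = 49/20 m/s
check:
stop time T_s = (49/20)/5 = 0.4900 s
robot in T_r: 2.4500·0.1000 = 0.2450 m
robot covers 2.4500·0.4900 − ½·5.0000·0.4900² = 0.6002 m while stopping
human over T_r+T_s: 0.6000·(0.1000+0.4900) = 0.3540 m
C+Z_d+Z_r = 0.2500+0.0500+0.0500 = 0.3500 m
sum ≈ 0.2450+0.6002+0.3540+0.3500 ≈ 1.5493 m = S ✓

v_R_max = 49/20 m/s = 2.4500 m/s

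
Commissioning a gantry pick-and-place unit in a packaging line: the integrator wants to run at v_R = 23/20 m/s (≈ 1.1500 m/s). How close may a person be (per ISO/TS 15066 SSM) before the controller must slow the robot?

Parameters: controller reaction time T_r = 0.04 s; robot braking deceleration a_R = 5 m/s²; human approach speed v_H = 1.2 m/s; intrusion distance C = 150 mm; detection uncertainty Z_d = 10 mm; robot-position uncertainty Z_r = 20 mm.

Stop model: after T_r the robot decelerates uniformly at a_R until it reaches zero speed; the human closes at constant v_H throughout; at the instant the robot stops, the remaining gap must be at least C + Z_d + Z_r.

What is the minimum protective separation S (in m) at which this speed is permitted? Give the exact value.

stop time T_s = (23/20)/5 = 0.2300 s
reaction-phase robot travel = 1.1500·0.0400 = 0.0460 m
braking distance = 1.1500²/(2·5.0000) = 0.1323 m
person approaches 1.2000·(0.0400+0.2300) = 0.3240 m
C+Z_d+Z_r = 0.1500+0.0100+0.0200 = 0.1800 m
S_min ≈ 0.0460+0.1323+0.3240+0.1800  ⇒  S_min = 2729/4000 m

S_min = 2729/4000 m = 0.6823 m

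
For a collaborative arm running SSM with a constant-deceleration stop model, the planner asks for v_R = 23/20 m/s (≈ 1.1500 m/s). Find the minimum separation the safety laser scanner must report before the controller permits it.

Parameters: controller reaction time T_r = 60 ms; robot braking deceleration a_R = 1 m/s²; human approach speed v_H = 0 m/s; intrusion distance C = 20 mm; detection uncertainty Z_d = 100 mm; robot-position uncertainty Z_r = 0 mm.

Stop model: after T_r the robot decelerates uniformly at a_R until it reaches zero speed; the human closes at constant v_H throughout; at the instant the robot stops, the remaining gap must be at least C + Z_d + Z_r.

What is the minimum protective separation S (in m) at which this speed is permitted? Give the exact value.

T_s = v_R/a_R = (23/20)/1 = 1.1500 s
robot in T_r: 1.1500·0.0600 = 0.0690 m
braking distance = 1.1500²/(2·1.0000) = 0.6613 m
human closes 0.0000·1.2100 = 0.0000 m
residual clearance needed = 0.0200+0.1000+0.0000 = 0.1200 m
S_min ≈ 0.0690+0.6613+0.0000+0.1200  ⇒  S_min = 3401/4000 m

S_min = 3401/4000 m = 0.8502 m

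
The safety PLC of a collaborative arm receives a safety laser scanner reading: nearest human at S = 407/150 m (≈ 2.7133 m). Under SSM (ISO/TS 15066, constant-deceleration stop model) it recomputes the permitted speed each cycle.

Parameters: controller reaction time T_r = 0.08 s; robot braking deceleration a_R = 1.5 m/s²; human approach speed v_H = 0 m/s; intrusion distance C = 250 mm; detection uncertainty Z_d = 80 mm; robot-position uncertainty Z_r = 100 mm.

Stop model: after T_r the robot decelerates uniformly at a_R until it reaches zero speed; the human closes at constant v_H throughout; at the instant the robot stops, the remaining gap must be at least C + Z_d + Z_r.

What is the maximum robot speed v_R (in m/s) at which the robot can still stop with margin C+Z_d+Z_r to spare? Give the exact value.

v_R_max = 5/2 m/s = 2.5000 m/s

at the boundary: (1/3)·v² + (2/25)·v + (-137/60) = 0
  disc = (2/25)² − 4·(1/3)·(-137/60) = 17161/5625 ; √disc = 131/75
  v_R = (−(2/25) + 131/75) / (2·(1/3)) = 5/2 m/s
check:
braking lasts T_s = (5/2)/(3/2) = 1.6667 s
robot covers v_R·T_r = 2.5000·0.0800 = 0.2000 m before braking
robot covers 2.5000·1.6667 − ½·1.5000·1.6667² = 2.0833 m while stopping
human over T_r+T_s: 0.0000·(0.0800+1.6667) = 0.0000 m
C+Z_d+Z_r = 0.2500+0.0800+0.1000 = 0.4300 m
sum ≈ 0.2000+2.0833+0.0000+0.4300 ≈ 2.7133 m = S ✓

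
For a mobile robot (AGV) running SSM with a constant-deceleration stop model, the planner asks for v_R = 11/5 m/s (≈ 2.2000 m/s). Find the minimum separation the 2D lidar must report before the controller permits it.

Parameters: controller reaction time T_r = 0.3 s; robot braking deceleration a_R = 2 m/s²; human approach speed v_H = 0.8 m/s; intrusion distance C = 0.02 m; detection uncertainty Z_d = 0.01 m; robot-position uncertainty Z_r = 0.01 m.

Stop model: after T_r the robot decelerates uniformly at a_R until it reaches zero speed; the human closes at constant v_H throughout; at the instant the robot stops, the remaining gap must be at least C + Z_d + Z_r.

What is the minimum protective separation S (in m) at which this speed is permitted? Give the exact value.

S_min = 303/100 m = 3.0300 m

stop time T_s = (11/5)/2 = 1.1000 s
robot covers v_R·T_r = 2.2000·0.3000 = 0.6600 m before braking
braking distance = 2.2000²/(2·2.0000) = 1.2100 m
human closes 0.8000·1.4000 = 1.1200 m
margins: 0.0200+0.0100+0.0100 = 0.0400 m
S_min ≈ 0.6600+1.2100+1.1200+0.0400  ⇒  S_min = 303/100 m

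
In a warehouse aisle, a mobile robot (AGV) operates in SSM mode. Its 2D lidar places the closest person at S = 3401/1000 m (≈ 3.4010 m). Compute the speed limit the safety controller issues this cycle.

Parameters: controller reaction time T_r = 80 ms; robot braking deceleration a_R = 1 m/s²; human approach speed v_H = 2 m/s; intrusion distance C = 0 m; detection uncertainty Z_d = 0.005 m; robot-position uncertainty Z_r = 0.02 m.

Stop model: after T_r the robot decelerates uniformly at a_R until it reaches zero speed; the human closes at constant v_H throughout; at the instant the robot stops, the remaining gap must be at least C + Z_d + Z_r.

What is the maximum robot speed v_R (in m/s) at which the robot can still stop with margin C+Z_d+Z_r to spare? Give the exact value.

v_R_max = 6/5 m/s = 1.2000 m/s

collect terms ⇒ (1/2)·v_R² + (52/25)·v_R + (-402/125) = 0
  disc = (52/25)² − 4·(1/2)·(-402/125) = 6724/625 ; √disc = 82/25
  v_R = (−(52/25) + 82/25) / (2·(1/2)) = 6/5 m/s
check:
stop time T_s = (6/5)/1 = 1.2000 s
robot in T_r: 1.2000·0.0800 = 0.0960 m
robot covers 1.2000·1.2000 − ½·1.0000·1.2000² = 0.7200 m while stopping
human over T_r+T_s: 2.0000·(0.0800+1.2000) = 2.5600 m
margins: 0.0000+0.0050+0.0200 = 0.0250 m
sum ≈ 0.0960+0.7200+2.5600+0.0250 ≈ 3.4010 m = S ✓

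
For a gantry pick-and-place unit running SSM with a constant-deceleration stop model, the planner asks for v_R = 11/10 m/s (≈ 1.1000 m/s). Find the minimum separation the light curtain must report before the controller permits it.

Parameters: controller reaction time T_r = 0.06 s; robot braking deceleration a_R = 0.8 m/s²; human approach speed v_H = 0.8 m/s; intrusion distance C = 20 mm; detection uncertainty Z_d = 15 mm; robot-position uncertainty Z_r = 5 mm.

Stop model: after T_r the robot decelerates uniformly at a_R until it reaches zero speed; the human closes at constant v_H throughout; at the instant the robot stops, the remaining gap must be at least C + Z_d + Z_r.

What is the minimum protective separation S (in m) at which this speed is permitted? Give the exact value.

S_min = 8041/4000 m = 2.0103 m

stop time T_s = (11/10)/(4/5) = 1.3750 s
robot covers v_R·T_r = 1.1000·0.0600 = 0.0660 m before braking
robot under decel: 1.1000²/(2·0.8000) = 0.7562 m
person approaches 0.8000·(0.0600+1.3750) = 1.1480 m
margins: 0.0200+0.0150+0.0050 = 0.0400 m
S_min ≈ 0.0660+0.7562+1.1480+0.0400  ⇒  S_min = 8041/4000 m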